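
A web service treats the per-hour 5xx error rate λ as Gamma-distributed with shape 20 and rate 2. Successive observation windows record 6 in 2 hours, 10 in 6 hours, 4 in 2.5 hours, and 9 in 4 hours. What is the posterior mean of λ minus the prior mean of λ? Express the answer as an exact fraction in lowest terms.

-232/33

Total count: 6 + 10 + 4 + 9 = 29.
Total exposure: 2 + 6 + 2.5 + 4 = 14.5 hours.
By Gamma–Poisson conjugacy, the posterior is Gamma(α + Σx, β + Σt) = Gamma(20 + 29, 2 + 14.5) = Gamma(49, 33/2).
Posterior mean = 49/(33/2) = 98/33; prior mean = 20/2 = 10. Difference = 98/33 − 10 = -232/33.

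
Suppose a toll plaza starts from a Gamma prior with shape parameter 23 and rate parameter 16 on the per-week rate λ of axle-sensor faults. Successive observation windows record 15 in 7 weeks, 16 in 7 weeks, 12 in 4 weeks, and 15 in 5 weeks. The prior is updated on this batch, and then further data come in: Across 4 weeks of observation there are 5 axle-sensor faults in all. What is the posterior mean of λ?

2

Total count: 15 + 16 + 12 + 15 = 58.
Total exposure: 7 + 7 + 4 + 5 = 23 weeks.
After the first batch: Gamma(23 + 58, 16 + 23) = Gamma(81, 39).
Total count 5 over total exposure 4 weeks.
After the second batch: Gamma(81 + 5, 39 + 4) = Gamma(86, 43).
Posterior mean = α'/β' = 86/43 = 2.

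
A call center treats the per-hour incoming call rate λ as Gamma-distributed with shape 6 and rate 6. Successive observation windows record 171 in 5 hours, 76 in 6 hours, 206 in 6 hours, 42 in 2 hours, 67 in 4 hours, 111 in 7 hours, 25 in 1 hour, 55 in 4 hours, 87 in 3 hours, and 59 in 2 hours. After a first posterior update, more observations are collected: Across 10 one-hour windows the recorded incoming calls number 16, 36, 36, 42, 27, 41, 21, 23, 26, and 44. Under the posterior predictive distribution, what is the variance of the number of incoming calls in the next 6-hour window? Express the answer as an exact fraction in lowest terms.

113181/784

Total count: 171 + 76 + 206 + 42 + 67 + 111 + 25 + 55 + 87 + 59 = 899.
Total exposure: 5 + 6 + 6 + 2 + 4 + 7 + 1 + 4 + 3 + 2 = 40 hours.
After the first batch: Gamma(6 + 899, 6 + 40) = Gamma(905, 46).
Total count: 16 + 36 + 36 + 42 + 27 + 41 + 21 + 23 + 26 + 44 = 312.
Total exposure: 10 hours.
After the second batch: Gamma(905 + 312, 46 + 10) = Gamma(1217, 56).
The posterior predictive for a window of length T is Negative Binomial with variance T·α'·(β'+T)/β'² = 6·1217·62/3136 = 113181/784.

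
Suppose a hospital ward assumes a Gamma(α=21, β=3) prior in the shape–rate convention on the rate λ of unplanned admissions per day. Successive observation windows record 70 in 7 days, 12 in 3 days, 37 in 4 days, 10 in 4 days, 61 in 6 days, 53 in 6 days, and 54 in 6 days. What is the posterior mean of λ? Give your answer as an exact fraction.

106/13

Total count: 70 + 12 + 37 + 10 + 61 + 53 + 54 = 297.
Total exposure: 7 + 3 + 4 + 4 + 6 + 6 + 6 = 36 days.
The Gamma prior is conjugate for the Poisson rate, so λ | data ~ Gamma(21+297, 3+36) = Gamma(318, 39).
Posterior mean = α'/β' = 318/39 = 106/13.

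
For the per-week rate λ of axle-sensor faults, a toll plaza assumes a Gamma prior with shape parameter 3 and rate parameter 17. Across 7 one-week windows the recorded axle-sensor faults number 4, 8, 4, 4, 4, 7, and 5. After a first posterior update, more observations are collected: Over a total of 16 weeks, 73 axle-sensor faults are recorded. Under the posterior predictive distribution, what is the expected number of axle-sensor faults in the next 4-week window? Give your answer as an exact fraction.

Total count: 4 + 8 + 4 + 4 + 4 + 7 + 5 = 36.
Total exposure: 7 weeks.
After the first batch: Gamma(3 + 36, 17 + 7) = Gamma(39, 24).
Total count 73 over total exposure 16 weeks.
After the second batch: Gamma(39 + 73, 24 + 16) = Gamma(112, 40).
Predictive mean over a 4-week window = T·E[λ|data] = 4·112/40 = 56/5.

56/5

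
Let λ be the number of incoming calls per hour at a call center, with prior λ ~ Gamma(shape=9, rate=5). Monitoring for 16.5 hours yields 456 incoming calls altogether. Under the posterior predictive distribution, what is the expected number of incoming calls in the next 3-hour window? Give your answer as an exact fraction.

Total count 456 over total exposure 16.5 hours.
The Gamma prior is conjugate for the Poisson rate, so λ | data ~ Gamma(9+456, 5+16.5) = Gamma(465, 43/2).
Predictive mean over a 3-hour window = T·E[λ|data] = 3·465/(43/2) = 2790/43.

2790/43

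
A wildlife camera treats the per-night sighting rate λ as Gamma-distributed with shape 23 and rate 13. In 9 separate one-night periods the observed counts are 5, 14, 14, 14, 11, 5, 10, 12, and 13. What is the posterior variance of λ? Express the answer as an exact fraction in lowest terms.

Total count: 5 + 14 + 14 + 14 + 11 + 5 + 10 + 12 + 13 = 98.
Total exposure: 9 nights.
Gamma(α, β) with Poisson data over total exposure Σt gives posterior Gamma(α+Σx, β+Σt) = Gamma(121, 22).
Posterior variance = α'/β'² = 121/484 = 1/4.

1/4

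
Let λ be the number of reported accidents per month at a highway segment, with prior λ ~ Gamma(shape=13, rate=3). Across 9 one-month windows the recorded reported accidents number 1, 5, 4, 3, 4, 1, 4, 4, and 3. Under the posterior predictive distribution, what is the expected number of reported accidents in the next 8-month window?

28

Total count: 1 + 5 + 4 + 3 + 4 + 1 + 4 + 4 + 3 = 29.
Total exposure: 9 months.
By Gamma–Poisson conjugacy, the posterior is Gamma(α + Σx, β + Σt) = Gamma(13 + 29, 3 + 9) = Gamma(42, 12).
Predictive mean over an 8-month window = T·E[λ|data] = 8·42/12 = 28.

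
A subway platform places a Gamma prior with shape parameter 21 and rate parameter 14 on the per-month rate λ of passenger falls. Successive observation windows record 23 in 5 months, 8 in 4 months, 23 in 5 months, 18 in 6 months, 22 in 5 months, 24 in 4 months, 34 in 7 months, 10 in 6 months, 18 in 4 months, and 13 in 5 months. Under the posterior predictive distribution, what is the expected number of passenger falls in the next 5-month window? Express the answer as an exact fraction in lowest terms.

214/13

Total count: 23 + 8 + 23 + 18 + 22 + 24 + 34 + 10 + 18 + 13 = 193.
Total exposure: 5 + 4 + 5 + 6 + 5 + 4 + 7 + 6 + 4 + 5 = 51 months.
Gamma(α, β) with Poisson data over total exposure Σt gives posterior Gamma(α+Σx, β+Σt) = Gamma(214, 65).
Predictive mean over a 5-month window = T·E[λ|data] = 5·214/65 = 214/13.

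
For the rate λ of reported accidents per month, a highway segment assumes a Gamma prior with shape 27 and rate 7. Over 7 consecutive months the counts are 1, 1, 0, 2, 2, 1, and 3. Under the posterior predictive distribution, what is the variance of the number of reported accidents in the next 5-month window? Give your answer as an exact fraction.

3515/196

Total count: 1 + 1 + 0 + 2 + 2 + 1 + 3 = 10.
Total exposure: 7 months.
Conjugate update: add total count to the shape and total exposure to the rate, giving Gamma(37, 14).
The posterior predictive for a window of length T is Negative Binomial with variance T·α'·(β'+T)/β'² = 5·37·19/196 = 3515/196.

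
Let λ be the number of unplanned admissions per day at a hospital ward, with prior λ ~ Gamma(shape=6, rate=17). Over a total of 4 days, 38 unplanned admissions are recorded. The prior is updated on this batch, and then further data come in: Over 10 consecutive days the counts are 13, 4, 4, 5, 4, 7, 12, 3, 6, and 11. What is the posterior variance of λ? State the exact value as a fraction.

113/961

Total count 38 over total exposure 4 days.
After the first batch: Gamma(6 + 38, 17 + 4) = Gamma(44, 21).
Total count: 13 + 4 + 4 + 5 + 4 + 7 + 12 + 3 + 6 + 11 = 69.
Total exposure: 10 days.
After the second batch: Gamma(44 + 69, 21 + 10) = Gamma(113, 31).
Posterior variance = α'/β'² = 113/961.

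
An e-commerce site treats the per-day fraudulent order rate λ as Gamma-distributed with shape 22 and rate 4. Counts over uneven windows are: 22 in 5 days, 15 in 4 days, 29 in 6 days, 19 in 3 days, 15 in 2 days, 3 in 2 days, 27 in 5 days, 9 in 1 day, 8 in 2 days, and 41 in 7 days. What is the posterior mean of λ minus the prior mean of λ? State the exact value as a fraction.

-31/82

Total count: 22 + 15 + 29 + 19 + 15 + 3 + 27 + 9 + 8 + 41 = 188.
Total exposure: 5 + 4 + 6 + 3 + 2 + 2 + 5 + 1 + 2 + 7 = 37 days.
Gamma(α, β) with Poisson data over total exposure Σt gives posterior Gamma(α+Σx, β+Σt) = Gamma(210, 41).
Posterior mean = 210/41 = 210/41; prior mean = 22/4 = 11/2. Difference = 210/41 − 11/2 = -31/82.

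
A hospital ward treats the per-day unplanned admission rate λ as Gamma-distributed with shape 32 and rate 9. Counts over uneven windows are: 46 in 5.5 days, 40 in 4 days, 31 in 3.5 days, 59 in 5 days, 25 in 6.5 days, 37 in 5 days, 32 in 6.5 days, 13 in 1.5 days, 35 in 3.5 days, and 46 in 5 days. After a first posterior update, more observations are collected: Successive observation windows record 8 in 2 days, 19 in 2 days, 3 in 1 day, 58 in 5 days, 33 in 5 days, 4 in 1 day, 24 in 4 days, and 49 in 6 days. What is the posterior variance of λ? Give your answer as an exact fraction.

22/243

Total count: 46 + 40 + 31 + 59 + 25 + 37 + 32 + 13 + 35 + 46 = 364.
Total exposure: 5.5 + 4 + 3.5 + 5 + 6.5 + 5 + 6.5 + 1.5 + 3.5 + 5 = 46 days.
After the first batch: Gamma(32 + 364, 9 + 46) = Gamma(396, 55).
Total count: 8 + 19 + 3 + 58 + 33 + 4 + 24 + 49 = 198.
Total exposure: 2 + 2 + 1 + 5 + 5 + 1 + 4 + 6 = 26 days.
After the second batch: Gamma(396 + 198, 55 + 26) = Gamma(594, 81).
Posterior variance = α'/β'² = 594/6561 = 22/243.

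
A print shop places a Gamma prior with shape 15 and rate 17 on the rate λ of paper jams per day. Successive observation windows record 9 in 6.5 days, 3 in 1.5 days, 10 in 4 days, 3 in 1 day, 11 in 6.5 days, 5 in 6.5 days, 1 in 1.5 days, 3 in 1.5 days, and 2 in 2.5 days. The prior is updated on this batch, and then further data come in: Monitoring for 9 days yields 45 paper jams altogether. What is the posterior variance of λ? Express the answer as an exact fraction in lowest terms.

428/13225

Total count: 9 + 3 + 10 + 3 + 11 + 5 + 1 + 3 + 2 = 47.
Total exposure: 6.5 + 1.5 + 4 + 1 + 6.5 + 6.5 + 1.5 + 1.5 + 2.5 = 31.5 days.
After the first batch: Gamma(15 + 47, 17 + 31.5) = Gamma(62, 97/2).
Total count 45 over total exposure 9 days.
After the second batch: Gamma(62 + 45, 97/2 + 9) = Gamma(107, 115/2).
Posterior variance = α'/β'² = 107/(13225/4) = 428/13225.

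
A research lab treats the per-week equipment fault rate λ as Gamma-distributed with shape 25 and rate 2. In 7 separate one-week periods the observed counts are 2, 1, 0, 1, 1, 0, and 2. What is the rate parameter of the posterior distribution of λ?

9

Total count: 2 + 1 + 0 + 1 + 1 + 0 + 2 = 7.
Total exposure: 7 weeks.
Gamma(α, β) with Poisson data over total exposure Σt gives posterior Gamma(α+Σx, β+Σt) = Gamma(32, 9).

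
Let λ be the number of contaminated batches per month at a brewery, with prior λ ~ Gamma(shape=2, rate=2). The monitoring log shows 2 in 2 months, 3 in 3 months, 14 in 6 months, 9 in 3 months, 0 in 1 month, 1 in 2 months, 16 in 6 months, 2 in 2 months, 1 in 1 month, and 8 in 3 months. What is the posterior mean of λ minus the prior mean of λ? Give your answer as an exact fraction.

Total count: 2 + 3 + 14 + 9 + 0 + 1 + 16 + 2 + 1 + 8 = 56.
Total exposure: 2 + 3 + 6 + 3 + 1 + 2 + 6 + 2 + 1 + 3 = 29 months.
The Gamma prior is conjugate for the Poisson rate, so λ | data ~ Gamma(2+56, 2+29) = Gamma(58, 31).
Posterior mean = 58/31 = 58/31; prior mean = 2/2 = 1. Difference = 58/31 − 1 = 27/31.

27/31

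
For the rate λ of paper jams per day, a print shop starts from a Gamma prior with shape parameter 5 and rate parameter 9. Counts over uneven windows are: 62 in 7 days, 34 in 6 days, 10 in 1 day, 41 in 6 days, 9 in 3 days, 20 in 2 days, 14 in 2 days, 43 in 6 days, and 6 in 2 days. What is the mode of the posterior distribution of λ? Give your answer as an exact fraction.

243/44

Total count: 62 + 34 + 10 + 41 + 9 + 20 + 14 + 43 + 6 = 239.
Total exposure: 7 + 6 + 1 + 6 + 3 + 2 + 2 + 6 + 2 = 35 days.
Conjugate update: add total count to the shape and total exposure to the rate, giving Gamma(244, 44).
Posterior mode = (α'−1)/β' = 243/44.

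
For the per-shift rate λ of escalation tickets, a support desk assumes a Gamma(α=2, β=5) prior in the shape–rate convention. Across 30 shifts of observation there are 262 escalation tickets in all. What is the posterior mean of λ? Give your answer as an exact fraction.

Total count 262 over total exposure 30 shifts.
The Gamma prior is conjugate for the Poisson rate, so λ | data ~ Gamma(2+262, 5+30) = Gamma(264, 35).
Posterior mean = α'/β' = 264/35.

264/35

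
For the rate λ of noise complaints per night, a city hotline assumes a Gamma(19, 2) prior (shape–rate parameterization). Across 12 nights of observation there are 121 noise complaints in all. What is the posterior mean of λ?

10

Total count 121 over total exposure 12 nights.
Gamma(α, β) with Poisson data over total exposure Σt gives posterior Gamma(α+Σx, β+Σt) = Gamma(140, 14).
Posterior mean = α'/β' = 140/14 = 10.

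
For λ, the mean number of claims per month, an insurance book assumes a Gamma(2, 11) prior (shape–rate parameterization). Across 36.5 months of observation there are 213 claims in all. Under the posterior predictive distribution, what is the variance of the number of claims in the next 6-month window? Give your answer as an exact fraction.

55212/1805

Total count 213 over total exposure 36.5 months.
Gamma(α, β) with Poisson data over total exposure Σt gives posterior Gamma(α+Σx, β+Σt) = Gamma(215, 95/2).
The posterior predictive for a window of length T is Negative Binomial with variance T·α'·(β'+T)/β'² = 6·215·(107/2)/(9025/4) = 55212/1805.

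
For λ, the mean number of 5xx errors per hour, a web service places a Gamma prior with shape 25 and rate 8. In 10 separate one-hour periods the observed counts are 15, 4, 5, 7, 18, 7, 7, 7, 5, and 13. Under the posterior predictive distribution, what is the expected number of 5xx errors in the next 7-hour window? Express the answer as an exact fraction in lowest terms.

791/18

Total count: 15 + 4 + 5 + 7 + 18 + 7 + 7 + 7 + 5 + 13 = 88.
Total exposure: 10 hours.
By Gamma–Poisson conjugacy, the posterior is Gamma(α + Σx, β + Σt) = Gamma(25 + 88, 8 + 10) = Gamma(113, 18).
Predictive mean over a 7-hour window = T·E[λ|data] = 7·113/18 = 791/18.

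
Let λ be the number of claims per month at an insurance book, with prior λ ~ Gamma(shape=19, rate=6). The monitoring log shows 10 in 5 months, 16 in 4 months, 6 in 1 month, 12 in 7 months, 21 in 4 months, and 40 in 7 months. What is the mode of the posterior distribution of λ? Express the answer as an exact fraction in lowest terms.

123/34

Total count: 10 + 16 + 6 + 12 + 21 + 40 = 105.
Total exposure: 5 + 4 + 1 + 7 + 4 + 7 = 28 months.
Posterior: α' = 19 + 105 = 124, β' = 6 + 28 = 34.
Posterior mode = (α'−1)/β' = 123/34.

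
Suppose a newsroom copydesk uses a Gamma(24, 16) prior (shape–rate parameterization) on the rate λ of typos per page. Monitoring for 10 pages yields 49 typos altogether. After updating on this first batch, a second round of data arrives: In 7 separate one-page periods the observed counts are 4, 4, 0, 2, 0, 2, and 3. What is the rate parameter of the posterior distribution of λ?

33

Total count 49 over total exposure 10 pages.
After the first batch: Gamma(24 + 49, 16 + 10) = Gamma(73, 26).
Total count: 4 + 4 + 0 + 2 + 0 + 2 + 3 = 15.
Total exposure: 7 pages.
After the second batch: Gamma(73 + 15, 26 + 7) = Gamma(88, 33).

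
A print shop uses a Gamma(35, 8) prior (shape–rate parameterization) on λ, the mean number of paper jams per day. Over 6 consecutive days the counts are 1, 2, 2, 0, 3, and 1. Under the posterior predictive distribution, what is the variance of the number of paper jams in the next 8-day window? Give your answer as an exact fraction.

Total count: 1 + 2 + 2 + 0 + 3 + 1 = 9.
Total exposure: 6 days.
Gamma(α, β) with Poisson data over total exposure Σt gives posterior Gamma(α+Σx, β+Σt) = Gamma(44, 14).
The posterior predictive for a window of length T is Negative Binomial with variance T·α'·(β'+T)/β'² = 8·44·22/196 = 1936/49.

1936/49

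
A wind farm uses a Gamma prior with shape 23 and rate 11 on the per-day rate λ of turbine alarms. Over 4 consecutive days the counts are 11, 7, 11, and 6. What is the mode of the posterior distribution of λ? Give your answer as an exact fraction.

19/5

Total count: 11 + 7 + 11 + 6 = 35.
Total exposure: 4 days.
The Gamma prior is conjugate for the Poisson rate, so λ | data ~ Gamma(23+35, 11+4) = Gamma(58, 15).
Posterior mode = (α'−1)/β' = 57/15 = 19/5.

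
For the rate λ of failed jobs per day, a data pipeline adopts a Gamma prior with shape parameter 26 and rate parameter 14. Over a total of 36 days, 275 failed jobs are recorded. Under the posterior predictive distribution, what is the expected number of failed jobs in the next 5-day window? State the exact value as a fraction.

Total count 275 over total exposure 36 days.
Posterior: α' = 26 + 275 = 301, β' = 14 + 36 = 50.
Predictive mean over a 5-day window = T·E[λ|data] = 5·301/50 = 301/10.

301/10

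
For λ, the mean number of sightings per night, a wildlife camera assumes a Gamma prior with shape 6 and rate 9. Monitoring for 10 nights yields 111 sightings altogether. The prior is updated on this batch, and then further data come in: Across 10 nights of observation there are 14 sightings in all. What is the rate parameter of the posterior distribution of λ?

29

Total count 111 over total exposure 10 nights.
After the first batch: Gamma(6 + 111, 9 + 10) = Gamma(117, 19).
Total count 14 over total exposure 10 nights.
After the second batch: Gamma(117 + 14, 19 + 10) = Gamma(131, 29).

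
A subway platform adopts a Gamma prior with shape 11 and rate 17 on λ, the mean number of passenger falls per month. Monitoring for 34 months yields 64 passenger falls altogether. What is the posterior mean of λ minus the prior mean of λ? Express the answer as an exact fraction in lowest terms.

Total count 64 over total exposure 34 months.
Posterior: α' = 11 + 64 = 75, β' = 17 + 34 = 51.
Posterior mean = 75/51 = 25/17; prior mean = 11/17 = 11/17. Difference = 25/17 − 11/17 = 14/17.

14/17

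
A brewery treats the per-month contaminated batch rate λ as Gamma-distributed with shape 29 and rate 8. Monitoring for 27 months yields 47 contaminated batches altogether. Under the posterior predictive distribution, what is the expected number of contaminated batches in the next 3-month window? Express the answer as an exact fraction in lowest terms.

Total count 47 over total exposure 27 months.
Gamma(α, β) with Poisson data over total exposure Σt gives posterior Gamma(α+Σx, β+Σt) = Gamma(76, 35).
Predictive mean over a 3-month window = T·E[λ|data] = 3·76/35 = 228/35.

228/35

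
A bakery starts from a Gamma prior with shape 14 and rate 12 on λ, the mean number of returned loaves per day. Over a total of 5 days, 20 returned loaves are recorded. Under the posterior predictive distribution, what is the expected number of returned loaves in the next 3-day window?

Total count 20 over total exposure 5 days.
Conjugate update: add total count to the shape and total exposure to the rate, giving Gamma(34, 17).
Predictive mean over a 3-day window = T·E[λ|data] = 3·34/17 = 6.

6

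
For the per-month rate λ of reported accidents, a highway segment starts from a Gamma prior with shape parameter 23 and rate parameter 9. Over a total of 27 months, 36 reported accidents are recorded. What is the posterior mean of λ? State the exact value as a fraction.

Total count 36 over total exposure 27 months.
By Gamma–Poisson conjugacy, the posterior is Gamma(α + Σx, β + Σt) = Gamma(23 + 36, 9 + 27) = Gamma(59, 36).
Posterior mean = α'/β' = 59/36.

59/36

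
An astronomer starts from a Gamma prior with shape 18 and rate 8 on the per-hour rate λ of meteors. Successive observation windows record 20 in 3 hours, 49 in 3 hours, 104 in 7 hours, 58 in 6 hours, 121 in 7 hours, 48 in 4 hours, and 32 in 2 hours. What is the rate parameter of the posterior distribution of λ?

40

Total count: 20 + 49 + 104 + 58 + 121 + 48 + 32 = 432.
Total exposure: 3 + 3 + 7 + 6 + 7 + 4 + 2 = 32 hours.
By Gamma–Poisson conjugacy, the posterior is Gamma(α + Σx, β + Σt) = Gamma(18 + 432, 8 + 32) = Gamma(450, 40).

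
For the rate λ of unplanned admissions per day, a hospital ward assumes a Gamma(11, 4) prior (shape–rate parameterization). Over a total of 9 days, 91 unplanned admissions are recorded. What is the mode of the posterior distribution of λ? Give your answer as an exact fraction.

101/13

Total count 91 over total exposure 9 days.
Conjugate update: add total count to the shape and total exposure to the rate, giving Gamma(102, 13).
Posterior mode = (α'−1)/β' = 101/13.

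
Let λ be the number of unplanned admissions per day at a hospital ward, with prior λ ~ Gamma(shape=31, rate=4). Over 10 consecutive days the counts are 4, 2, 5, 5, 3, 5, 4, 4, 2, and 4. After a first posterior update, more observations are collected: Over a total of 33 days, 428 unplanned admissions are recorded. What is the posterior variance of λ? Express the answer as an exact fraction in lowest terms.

Total count: 4 + 2 + 5 + 5 + 3 + 5 + 4 + 4 + 2 + 4 = 38.
Total exposure: 10 days.
After the first batch: Gamma(31 + 38, 4 + 10) = Gamma(69, 14).
Total count 428 over total exposure 33 days.
After the second batch: Gamma(69 + 428, 14 + 33) = Gamma(497, 47).
Posterior variance = α'/β'² = 497/2209.

497/2209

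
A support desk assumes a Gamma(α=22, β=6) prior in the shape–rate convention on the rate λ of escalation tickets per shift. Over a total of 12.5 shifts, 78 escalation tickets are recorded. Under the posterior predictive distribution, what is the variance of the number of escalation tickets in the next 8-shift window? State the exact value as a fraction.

84800/1369

Total count 78 over total exposure 12.5 shifts.
The Gamma prior is conjugate for the Poisson rate, so λ | data ~ Gamma(22+78, 6+12.5) = Gamma(100, 37/2).
The posterior predictive for a window of length T is Negative Binomial with variance T·α'·(β'+T)/β'² = 8·100·(53/2)/(1369/4) = 84800/1369.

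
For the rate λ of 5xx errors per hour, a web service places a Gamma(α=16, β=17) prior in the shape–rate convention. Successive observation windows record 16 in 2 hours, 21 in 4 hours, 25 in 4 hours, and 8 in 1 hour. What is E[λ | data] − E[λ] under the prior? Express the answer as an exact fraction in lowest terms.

507/238

Total count: 16 + 21 + 25 + 8 = 70.
Total exposure: 2 + 4 + 4 + 1 = 11 hours.
Gamma(α, β) with Poisson data over total exposure Σt gives posterior Gamma(α+Σx, β+Σt) = Gamma(86, 28).
Posterior mean = 86/28 = 43/14; prior mean = 16/17 = 16/17. Difference = 43/14 − 16/17 = 507/238.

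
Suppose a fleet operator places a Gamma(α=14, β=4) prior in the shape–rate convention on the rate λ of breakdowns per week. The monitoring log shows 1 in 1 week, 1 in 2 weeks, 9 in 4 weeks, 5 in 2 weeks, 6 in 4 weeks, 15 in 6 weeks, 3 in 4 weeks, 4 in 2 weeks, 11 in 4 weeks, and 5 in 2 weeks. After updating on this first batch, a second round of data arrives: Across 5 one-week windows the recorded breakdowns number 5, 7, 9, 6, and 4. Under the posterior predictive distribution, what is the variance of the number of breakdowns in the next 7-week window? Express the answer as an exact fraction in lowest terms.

6909/320

Total count: 1 + 1 + 9 + 5 + 6 + 15 + 3 + 4 + 11 + 5 = 60.
Total exposure: 1 + 2 + 4 + 2 + 4 + 6 + 4 + 2 + 4 + 2 = 31 weeks.
After the first batch: Gamma(14 + 60, 4 + 31) = Gamma(74, 35).
Total count: 5 + 7 + 9 + 6 + 4 = 31.
Total exposure: 5 weeks.
After the second batch: Gamma(74 + 31, 35 + 5) = Gamma(105, 40).
The posterior predictive for a window of length T is Negative Binomial with variance T·α'·(β'+T)/β'² = 7·105·47/1600 = 6909/320.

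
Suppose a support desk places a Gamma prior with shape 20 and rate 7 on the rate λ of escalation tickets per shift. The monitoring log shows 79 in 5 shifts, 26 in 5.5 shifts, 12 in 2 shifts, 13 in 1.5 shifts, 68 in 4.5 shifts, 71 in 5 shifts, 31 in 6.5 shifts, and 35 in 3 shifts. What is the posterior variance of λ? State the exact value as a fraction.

71/320

Total count: 79 + 26 + 12 + 13 + 68 + 71 + 31 + 35 = 335.
Total exposure: 5 + 5.5 + 2 + 1.5 + 4.5 + 5 + 6.5 + 3 = 33 shifts.
Conjugate update: add total count to the shape and total exposure to the rate, giving Gamma(355, 40).
Posterior variance = α'/β'² = 355/1600 = 71/320.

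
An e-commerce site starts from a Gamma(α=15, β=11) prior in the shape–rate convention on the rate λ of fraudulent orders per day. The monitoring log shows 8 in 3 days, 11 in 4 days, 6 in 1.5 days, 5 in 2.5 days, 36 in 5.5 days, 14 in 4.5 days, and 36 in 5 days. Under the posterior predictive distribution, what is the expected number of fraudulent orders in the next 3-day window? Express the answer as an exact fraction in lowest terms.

Total count: 8 + 11 + 6 + 5 + 36 + 14 + 36 = 116.
Total exposure: 3 + 4 + 1.5 + 2.5 + 5.5 + 4.5 + 5 = 26 days.
The Gamma prior is conjugate for the Poisson rate, so λ | data ~ Gamma(15+116, 11+26) = Gamma(131, 37).
Predictive mean over a 3-day window = T·E[λ|data] = 3·131/37 = 393/37.

393/37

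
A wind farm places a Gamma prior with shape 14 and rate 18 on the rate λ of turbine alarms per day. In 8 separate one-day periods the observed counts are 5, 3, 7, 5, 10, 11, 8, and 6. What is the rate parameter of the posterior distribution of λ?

Total count: 5 + 3 + 7 + 5 + 10 + 11 + 8 + 6 = 55.
Total exposure: 8 days.
Gamma(α, β) with Poisson data over total exposure Σt gives posterior Gamma(α+Σx, β+Σt) = Gamma(69, 26).

26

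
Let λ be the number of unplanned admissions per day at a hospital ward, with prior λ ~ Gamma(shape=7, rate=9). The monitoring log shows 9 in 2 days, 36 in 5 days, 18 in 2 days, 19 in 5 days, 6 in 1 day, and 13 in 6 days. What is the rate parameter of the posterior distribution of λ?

Total count: 9 + 36 + 18 + 19 + 6 + 13 = 101.
Total exposure: 2 + 5 + 2 + 5 + 1 + 6 = 21 days.
The Gamma prior is conjugate for the Poisson rate, so λ | data ~ Gamma(7+101, 9+21) = Gamma(108, 30).

30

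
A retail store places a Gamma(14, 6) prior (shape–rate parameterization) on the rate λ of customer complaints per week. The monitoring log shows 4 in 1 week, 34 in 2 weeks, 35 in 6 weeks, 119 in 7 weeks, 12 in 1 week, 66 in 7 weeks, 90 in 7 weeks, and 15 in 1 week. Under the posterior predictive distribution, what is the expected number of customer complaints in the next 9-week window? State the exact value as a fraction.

3501/38

Total count: 4 + 34 + 35 + 119 + 12 + 66 + 90 + 15 = 375.
Total exposure: 1 + 2 + 6 + 7 + 1 + 7 + 7 + 1 = 32 weeks.
Gamma(α, β) with Poisson data over total exposure Σt gives posterior Gamma(α+Σx, β+Σt) = Gamma(389, 38).
Predictive mean over a 9-week window = T·E[λ|data] = 9·389/38 = 3501/38.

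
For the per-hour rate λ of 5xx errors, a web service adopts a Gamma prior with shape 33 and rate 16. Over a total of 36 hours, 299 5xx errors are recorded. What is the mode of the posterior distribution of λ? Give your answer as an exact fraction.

331/52

Total count 299 over total exposure 36 hours.
By Gamma–Poisson conjugacy, the posterior is Gamma(α + Σx, β + Σt) = Gamma(33 + 299, 16 + 36) = Gamma(332, 52).
Posterior mode = (α'−1)/β' = 331/52.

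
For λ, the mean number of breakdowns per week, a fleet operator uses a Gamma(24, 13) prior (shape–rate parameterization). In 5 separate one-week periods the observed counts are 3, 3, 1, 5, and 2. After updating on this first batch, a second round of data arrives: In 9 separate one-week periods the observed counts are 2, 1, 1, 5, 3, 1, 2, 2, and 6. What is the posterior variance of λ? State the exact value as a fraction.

Total count: 3 + 3 + 1 + 5 + 2 = 14.
Total exposure: 5 weeks.
After the first batch: Gamma(24 + 14, 13 + 5) = Gamma(38, 18).
Total count: 2 + 1 + 1 + 5 + 3 + 1 + 2 + 2 + 6 = 23.
Total exposure: 9 weeks.
After the second batch: Gamma(38 + 23, 18 + 9) = Gamma(61, 27).
Posterior variance = α'/β'² = 61/729.

61/729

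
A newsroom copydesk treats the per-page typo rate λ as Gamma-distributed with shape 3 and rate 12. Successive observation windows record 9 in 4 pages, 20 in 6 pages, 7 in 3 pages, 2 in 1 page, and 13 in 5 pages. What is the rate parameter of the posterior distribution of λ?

Total count: 9 + 20 + 7 + 2 + 13 = 51.
Total exposure: 4 + 6 + 3 + 1 + 5 = 19 pages.
Gamma(α, β) with Poisson data over total exposure Σt gives posterior Gamma(α+Σx, β+Σt) = Gamma(54, 31).

31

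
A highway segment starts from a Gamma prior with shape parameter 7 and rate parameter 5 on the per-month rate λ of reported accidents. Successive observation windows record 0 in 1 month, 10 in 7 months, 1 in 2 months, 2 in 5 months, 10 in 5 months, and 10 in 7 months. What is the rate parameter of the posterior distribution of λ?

32

Total count: 0 + 10 + 1 + 2 + 10 + 10 = 33.
Total exposure: 1 + 7 + 2 + 5 + 5 + 7 = 27 months.
By Gamma–Poisson conjugacy, the posterior is Gamma(α + Σx, β + Σt) = Gamma(7 + 33, 5 + 27) = Gamma(40, 32).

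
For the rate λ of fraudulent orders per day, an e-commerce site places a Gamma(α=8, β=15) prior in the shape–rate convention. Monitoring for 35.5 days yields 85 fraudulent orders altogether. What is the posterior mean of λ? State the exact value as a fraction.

186/101

Total count 85 over total exposure 35.5 days.
Conjugate update: add total count to the shape and total exposure to the rate, giving Gamma(93, 101/2).
Posterior mean = α'/β' = 93/(101/2) = 186/101.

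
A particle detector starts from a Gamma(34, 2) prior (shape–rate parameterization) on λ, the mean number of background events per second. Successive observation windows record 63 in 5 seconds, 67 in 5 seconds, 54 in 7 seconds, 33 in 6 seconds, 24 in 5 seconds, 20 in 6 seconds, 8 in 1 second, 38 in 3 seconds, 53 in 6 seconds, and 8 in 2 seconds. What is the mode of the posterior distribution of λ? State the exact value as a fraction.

Total count: 63 + 67 + 54 + 33 + 24 + 20 + 8 + 38 + 53 + 8 = 368.
Total exposure: 5 + 5 + 7 + 6 + 5 + 6 + 1 + 3 + 6 + 2 = 46 seconds.
Posterior: α' = 34 + 368 = 402, β' = 2 + 46 = 48.
Posterior mode = (α'−1)/β' = 401/48.

401/48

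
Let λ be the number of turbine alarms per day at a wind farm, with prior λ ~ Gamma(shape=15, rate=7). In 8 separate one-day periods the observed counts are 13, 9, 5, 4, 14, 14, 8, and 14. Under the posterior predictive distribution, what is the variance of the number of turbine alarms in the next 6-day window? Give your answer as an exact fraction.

Total count: 13 + 9 + 5 + 4 + 14 + 14 + 8 + 14 = 81.
Total exposure: 8 days.
Gamma(α, β) with Poisson data over total exposure Σt gives posterior Gamma(α+Σx, β+Σt) = Gamma(96, 15).
The posterior predictive for a window of length T is Negative Binomial with variance T·α'·(β'+T)/β'² = 6·96·21/225 = 1344/25.

1344/25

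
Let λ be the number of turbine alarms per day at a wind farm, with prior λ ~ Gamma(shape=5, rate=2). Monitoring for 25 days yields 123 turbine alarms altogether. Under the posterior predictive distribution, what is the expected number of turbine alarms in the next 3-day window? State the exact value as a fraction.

Total count 123 over total exposure 25 days.
Conjugate update: add total count to the shape and total exposure to the rate, giving Gamma(128, 27).
Predictive mean over a 3-day window = T·E[λ|data] = 3·128/27 = 128/9.

128/9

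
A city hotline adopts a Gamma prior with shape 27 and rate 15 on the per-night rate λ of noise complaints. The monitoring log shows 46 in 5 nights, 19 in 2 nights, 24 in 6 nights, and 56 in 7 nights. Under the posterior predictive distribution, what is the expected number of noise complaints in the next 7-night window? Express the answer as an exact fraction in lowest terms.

172/5

Total count: 46 + 19 + 24 + 56 = 145.
Total exposure: 5 + 2 + 6 + 7 = 20 nights.
Conjugate update: add total count to the shape and total exposure to the rate, giving Gamma(172, 35).
Predictive mean over a 7-night window = T·E[λ|data] = 7·172/35 = 172/5.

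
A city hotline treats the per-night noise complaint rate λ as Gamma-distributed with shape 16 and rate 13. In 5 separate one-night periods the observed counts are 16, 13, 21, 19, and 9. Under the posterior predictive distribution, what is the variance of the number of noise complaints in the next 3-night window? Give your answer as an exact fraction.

329/18

Total count: 16 + 13 + 21 + 19 + 9 = 78.
Total exposure: 5 nights.
The Gamma prior is conjugate for the Poisson rate, so λ | data ~ Gamma(16+78, 13+5) = Gamma(94, 18).
The posterior predictive for a window of length T is Negative Binomial with variance T·α'·(β'+T)/β'² = 3·94·21/324 = 329/18.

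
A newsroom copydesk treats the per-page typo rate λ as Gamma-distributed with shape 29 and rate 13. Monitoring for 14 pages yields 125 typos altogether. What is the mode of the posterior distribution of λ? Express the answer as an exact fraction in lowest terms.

Total count 125 over total exposure 14 pages.
Conjugate update: add total count to the shape and total exposure to the rate, giving Gamma(154, 27).
Posterior mode = (α'−1)/β' = 153/27 = 17/3.

17/3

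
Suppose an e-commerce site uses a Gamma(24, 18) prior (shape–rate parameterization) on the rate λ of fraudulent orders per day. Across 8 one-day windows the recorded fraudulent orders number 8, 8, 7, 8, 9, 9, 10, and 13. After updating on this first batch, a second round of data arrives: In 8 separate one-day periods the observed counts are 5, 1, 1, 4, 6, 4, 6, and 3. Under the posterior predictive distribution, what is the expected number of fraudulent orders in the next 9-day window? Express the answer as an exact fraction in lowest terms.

Total count: 8 + 8 + 7 + 8 + 9 + 9 + 10 + 13 = 72.
Total exposure: 8 days.
After the first batch: Gamma(24 + 72, 18 + 8) = Gamma(96, 26).
Total count: 5 + 1 + 1 + 4 + 6 + 4 + 6 + 3 = 30.
Total exposure: 8 days.
After the second batch: Gamma(96 + 30, 26 + 8) = Gamma(126, 34).
Predictive mean over a 9-day window = T·E[λ|data] = 9·126/34 = 567/17.

567/17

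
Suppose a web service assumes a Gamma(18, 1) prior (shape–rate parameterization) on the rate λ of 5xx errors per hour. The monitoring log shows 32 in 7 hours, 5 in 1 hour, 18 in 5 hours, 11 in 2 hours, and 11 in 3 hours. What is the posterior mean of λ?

Total count: 32 + 5 + 18 + 11 + 11 = 77.
Total exposure: 7 + 1 + 5 + 2 + 3 = 18 hours.
Conjugate update: add total count to the shape and total exposure to the rate, giving Gamma(95, 19).
Posterior mean = α'/β' = 95/19 = 5.

5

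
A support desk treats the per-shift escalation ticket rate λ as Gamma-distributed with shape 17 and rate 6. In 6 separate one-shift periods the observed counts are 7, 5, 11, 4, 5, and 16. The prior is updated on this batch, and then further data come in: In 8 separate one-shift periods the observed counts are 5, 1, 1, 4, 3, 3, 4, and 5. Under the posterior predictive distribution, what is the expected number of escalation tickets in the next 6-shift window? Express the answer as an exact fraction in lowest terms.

273/10

Total count: 7 + 5 + 11 + 4 + 5 + 16 = 48.
Total exposure: 6 shifts.
After the first batch: Gamma(17 + 48, 6 + 6) = Gamma(65, 12).
Total count: 5 + 1 + 1 + 4 + 3 + 3 + 4 + 5 = 26.
Total exposure: 8 shifts.
After the second batch: Gamma(65 + 26, 12 + 8) = Gamma(91, 20).
Predictive mean over a 6-shift window = T·E[λ|data] = 6·91/20 = 273/10.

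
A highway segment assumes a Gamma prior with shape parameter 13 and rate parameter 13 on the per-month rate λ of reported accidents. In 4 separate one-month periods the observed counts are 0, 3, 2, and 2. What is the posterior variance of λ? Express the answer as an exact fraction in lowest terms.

Total count: 0 + 3 + 2 + 2 = 7.
Total exposure: 4 months.
Posterior: α' = 13 + 7 = 20, β' = 13 + 4 = 17.
Posterior variance = α'/β'² = 20/289.

20/289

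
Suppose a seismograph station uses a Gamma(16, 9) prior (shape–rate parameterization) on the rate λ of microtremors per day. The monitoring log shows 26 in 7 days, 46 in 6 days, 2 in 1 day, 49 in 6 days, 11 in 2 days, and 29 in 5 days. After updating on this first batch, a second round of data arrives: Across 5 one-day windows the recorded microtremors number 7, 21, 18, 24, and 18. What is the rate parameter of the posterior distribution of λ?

41

Total count: 26 + 46 + 2 + 49 + 11 + 29 = 163.
Total exposure: 7 + 6 + 1 + 6 + 2 + 5 = 27 days.
After the first batch: Gamma(16 + 163, 9 + 27) = Gamma(179, 36).
Total count: 7 + 21 + 18 + 24 + 18 = 88.
Total exposure: 5 days.
After the second batch: Gamma(179 + 88, 36 + 5) = Gamma(267, 41).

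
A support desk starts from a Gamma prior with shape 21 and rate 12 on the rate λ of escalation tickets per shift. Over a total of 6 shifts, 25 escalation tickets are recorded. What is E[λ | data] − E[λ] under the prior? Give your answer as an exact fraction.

Total count 25 over total exposure 6 shifts.
The Gamma prior is conjugate for the Poisson rate, so λ | data ~ Gamma(21+25, 12+6) = Gamma(46, 18).
Posterior mean = 46/18 = 23/9; prior mean = 21/12 = 7/4. Difference = 23/9 − 7/4 = 29/36.

29/36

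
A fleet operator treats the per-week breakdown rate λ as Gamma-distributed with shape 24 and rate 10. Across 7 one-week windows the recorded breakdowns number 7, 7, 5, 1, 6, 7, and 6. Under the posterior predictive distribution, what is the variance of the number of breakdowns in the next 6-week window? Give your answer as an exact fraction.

8694/289

Total count: 7 + 7 + 5 + 1 + 6 + 7 + 6 = 39.
Total exposure: 7 weeks.
Posterior: α' = 24 + 39 = 63, β' = 10 + 7 = 17.
The posterior predictive for a window of length T is Negative Binomial with variance T·α'·(β'+T)/β'² = 6·63·23/289 = 8694/289.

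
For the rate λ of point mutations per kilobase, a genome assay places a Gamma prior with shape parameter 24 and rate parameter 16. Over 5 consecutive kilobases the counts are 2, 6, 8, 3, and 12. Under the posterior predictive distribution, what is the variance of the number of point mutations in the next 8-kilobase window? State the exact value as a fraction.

Total count: 2 + 6 + 8 + 3 + 12 = 31.
Total exposure: 5 kilobases.
Conjugate update: add total count to the shape and total exposure to the rate, giving Gamma(55, 21).
The posterior predictive for a window of length T is Negative Binomial with variance T·α'·(β'+T)/β'² = 8·55·29/441 = 12760/441.

12760/441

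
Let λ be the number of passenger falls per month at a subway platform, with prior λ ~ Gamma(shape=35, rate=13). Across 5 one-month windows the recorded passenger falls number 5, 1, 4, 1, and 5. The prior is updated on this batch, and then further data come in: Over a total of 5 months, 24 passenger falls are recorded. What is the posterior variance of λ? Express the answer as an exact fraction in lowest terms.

Total count: 5 + 1 + 4 + 1 + 5 = 16.
Total exposure: 5 months.
After the first batch: Gamma(35 + 16, 13 + 5) = Gamma(51, 18).
Total count 24 over total exposure 5 months.
After the second batch: Gamma(51 + 24, 18 + 5) = Gamma(75, 23).
Posterior variance = α'/β'² = 75/529.

75/529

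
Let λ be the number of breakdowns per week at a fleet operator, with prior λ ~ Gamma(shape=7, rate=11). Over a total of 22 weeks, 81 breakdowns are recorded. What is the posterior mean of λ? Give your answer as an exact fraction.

Total count 81 over total exposure 22 weeks.
By Gamma–Poisson conjugacy, the posterior is Gamma(α + Σx, β + Σt) = Gamma(7 + 81, 11 + 22) = Gamma(88, 33).
Posterior mean = α'/β' = 88/33 = 8/3.

8/3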